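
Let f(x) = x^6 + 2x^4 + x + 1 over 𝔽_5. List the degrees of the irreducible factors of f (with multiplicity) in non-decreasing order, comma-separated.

1, 1, 1, 1, 2

Roots in 𝔽_5: f(0) = 1; f(1) = 0 → root; f(2) = 4; f(3) = 0 → root; f(4) = 3.
Linear factors from roots: (x - 1), (x + 2).
Complete factorization: f(x) = (x + 2)^2·(x - 1)^2·(x^2 - 2x - 1).
Factor degrees with multiplicity: 1 + 1 + 1 + 1 + 2 = 6.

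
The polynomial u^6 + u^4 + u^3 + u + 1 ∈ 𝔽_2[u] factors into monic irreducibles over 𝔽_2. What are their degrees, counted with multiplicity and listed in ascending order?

6

Write f(u) = u^6 + u^4 + u^3 + u + 1.
Roots in 𝔽_2: f(0) = 1; f(1) = 1.
Complete factorization: f(u) = (u^6 + u^4 + u^3 + u + 1).
Factor degrees with multiplicity: 6 = 6.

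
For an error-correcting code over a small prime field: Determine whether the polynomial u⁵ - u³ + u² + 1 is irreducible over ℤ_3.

Write P(u) = u⁵ - u³ + u² + 1.
Check for roots in ℤ_3: P(0) = 1; P(1) = 2; P(2) = 2.
No roots, so no linear factors.
Monic irreducibles of degree 2 over GF(3): u² + 1, u² + u - 1, u² - u - 1.
None of them divide P (all give nonzero remainder).
No irreducible factor of degree ≤ 2 exists, so P is irreducible over GF(3).

Yes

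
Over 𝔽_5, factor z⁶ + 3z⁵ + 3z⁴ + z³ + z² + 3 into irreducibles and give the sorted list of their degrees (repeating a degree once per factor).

Write f(z) = z⁶ + 3z⁵ + 3z⁴ + z³ + z² + 3.
Roots in 𝔽_5: f(0) = 3; f(1) = 2; f(2) = 3; f(3) = 0 → root; f(4) = 4.
Linear factors from roots: (z + 2).
Complete factorization: f(z) = (z + 2)^2·(z² + 2)·(z² + 4z + 1).
Factor degrees with multiplicity: 1 + 1 + 2 + 2 = 6.

1, 1, 2, 2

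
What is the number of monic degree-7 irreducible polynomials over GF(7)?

Gauss's count: N_{7}(7) = (1/7) Σ_{d|7} μ(7/d)·7^d.
Divisors of 7: 1, 7; μ(7/d) for each: -1, 1.
Σ = − 7^1 + 7^7 = 823536.
N = 823536/7 = 117648.

117648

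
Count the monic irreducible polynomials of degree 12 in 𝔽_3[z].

x^(3^12) − x is the product of all monic irreducibles of degree dividing 12; Möbius inversion gives N = (1/12) Σ μ(12/d)·3^d.
Divisors of 12: 1, 2, 3, 4, 6, 12; μ(12/d) for each: 0, 1, 0, -1, -1, 1.
Σ = 3^2 − 3^4 − 3^6 + 3^12 = 530640.
N = 530640/12 = 44220.

44220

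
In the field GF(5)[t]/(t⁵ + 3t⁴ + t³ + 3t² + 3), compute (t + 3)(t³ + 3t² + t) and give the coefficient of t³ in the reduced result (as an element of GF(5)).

1

Multiply in GF(5)[t]: (t + 3)·(t³ + 3t² + t) = t⁴ + t³ + 3t.
Reduced: t⁴ + t³ + 3t.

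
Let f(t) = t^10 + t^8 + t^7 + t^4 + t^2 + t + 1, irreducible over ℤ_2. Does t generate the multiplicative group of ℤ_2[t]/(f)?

Yes

|GF(2^10)^×| = 2^10 − 1 = 1023. Prime factorization: 1023 = 3·11·31.
f is primitive ⇔ t has order 1023 in GF(2)[t]/(f), i.e. t^(1023/q) ≠ 1 for each prime q | 1023.
t^(341) mod f = t^8 + t^7 + t^6 + t^3 + t^2.
t^(93) mod f = t^9 + t^7 + t^6 + t^5 + t^4 + t^2 + t + 1.
t^(33) mod f = t^6 + t^4 + t^3 + t.
None equal 1, so t has full order 1023; f is primitive.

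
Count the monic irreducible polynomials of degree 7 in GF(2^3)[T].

299592

By the necklace-counting formula, N_8(7) = (1/7) Σ_{d|7} μ(7/d)·8^d.
Divisors of 7: 1, 7; μ(7/d) for each: -1, 1.
Σ = − 8^1 + 8^7 = 2097144.
N = 2097144/7 = 299592.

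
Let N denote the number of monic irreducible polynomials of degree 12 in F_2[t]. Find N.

335

x^(2^12) − x is the product of all monic irreducibles of degree dividing 12; Möbius inversion gives N = (1/12) Σ μ(12/d)·2^d.
Divisors of 12: 1, 2, 3, 4, 6, 12; μ(12/d) for each: 0, 1, 0, -1, -1, 1.
Σ = 2^2 − 2^4 − 2^6 + 2^12 = 4020.
N = 4020/12 = 335.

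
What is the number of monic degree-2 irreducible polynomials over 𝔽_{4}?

6

x^(4^2) − x is the product of all monic irreducibles of degree dividing 2; Möbius inversion gives N = (1/2) Σ μ(2/d)·4^d.
Divisors of 2: 1, 2; μ(2/d) for each: -1, 1.
Σ = − 4^1 + 4^2 = 12.
N = 12/2 = 6.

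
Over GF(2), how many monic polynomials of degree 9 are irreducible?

56

Gauss's count: N_{2}(9) = (1/9) Σ_{d|9} μ(9/d)·2^d.
Divisors of 9: 1, 3, 9; μ(9/d) for each: 0, -1, 1.
Σ = − 2^3 + 2^9 = 504.
N = 504/9 = 56.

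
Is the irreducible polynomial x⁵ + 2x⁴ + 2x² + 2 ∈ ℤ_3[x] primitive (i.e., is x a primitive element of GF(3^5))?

No

Write f(x) = x⁵ + 2x⁴ + 2x² + 2.
|GF(3^5)^×| = 3^5 − 1 = 242. Prime factorization: 242 = 2·11^2.
f is primitive ⇔ x has order 242 in GF(3)[x]/(f), i.e. x^(242/q) ≠ 1 for each prime q | 242.
x^(121) mod f = 1
x^(22) mod f = x⁴ + x³ + 2x².
Since x^(121) = 1, the order of x divides 121 < 242; not primitive.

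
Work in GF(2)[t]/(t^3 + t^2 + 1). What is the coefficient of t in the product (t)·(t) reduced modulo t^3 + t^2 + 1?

0

Multiply in GF(2)[t]: (t)·(t) = t^2.
Reduced: t^2.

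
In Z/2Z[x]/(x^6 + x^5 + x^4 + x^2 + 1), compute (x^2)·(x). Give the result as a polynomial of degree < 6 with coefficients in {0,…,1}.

Multiply in Z/2Z[x]: (x^2)·(x) = x^3.
Reduced: x^3.

x^3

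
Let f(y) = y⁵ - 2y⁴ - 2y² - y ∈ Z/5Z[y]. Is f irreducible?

No

Check for roots in Z/5Z: f(0) = 0 → root; f(1) = 1; f(2) = 0 → root; f(3) = 0 → root; f(4) = 1.
f(0) = 0, so (y) divides f(y); f is reducible.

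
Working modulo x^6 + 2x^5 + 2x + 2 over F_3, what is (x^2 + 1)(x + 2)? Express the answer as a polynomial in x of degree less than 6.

x^3 + 2x^2 + x + 2

Multiply in F_3[x]: (x^2 + 1)·(x + 2) = x^3 + 2x^2 + x + 2.
Reduced: x^3 + 2x^2 + x + 2.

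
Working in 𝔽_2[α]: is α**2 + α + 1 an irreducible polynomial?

Yes

Write P(α) = α**2 + α + 1.
Check for roots in 𝔽_2: P(0) = 1; P(1) = 1.
No roots. A degree-2 polynomial over a field with no linear factor is irreducible.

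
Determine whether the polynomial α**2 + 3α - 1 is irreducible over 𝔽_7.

Write m(α) = α**2 + 3α - 1.
Check for roots in 𝔽_7: m(0) = 6; m(1) = 3; m(2) = 2; m(3) = 3; m(4) = 6; m(5) = 4; m(6) = 4.
No roots. A degree-2 polynomial over a field with no linear factor is irreducible.

Yes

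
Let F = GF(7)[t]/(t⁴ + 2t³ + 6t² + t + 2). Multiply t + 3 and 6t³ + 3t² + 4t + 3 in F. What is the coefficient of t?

Multiply in GF(7)[t]: (t + 3)·(6t³ + 3t² + 4t + 3) = 6t⁴ + 6t² + t + 2.
Reduce using t⁴ ≡ 5t³ + t² + 6t + 5 (mod t⁴ + 2t³ + 6t² + t + 2).
Reduced: 2t³ + 5t² + 2t + 4.

2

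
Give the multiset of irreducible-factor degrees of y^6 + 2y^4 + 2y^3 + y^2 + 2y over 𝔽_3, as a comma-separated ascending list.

Write f(y) = y^6 + 2y^4 + 2y^3 + y^2 + 2y.
Roots in 𝔽_3: f(0) = 0 → root; f(1) = 2; f(2) = 0 → root.
Linear factors from roots: (y), (y + 1).
Complete factorization: f(y) = (y)·(y + 1)·(y^2 + 1)·(y^2 + 2y + 2).
Factor degrees with multiplicity: 1 + 1 + 2 + 2 = 6.

1, 1, 2, 2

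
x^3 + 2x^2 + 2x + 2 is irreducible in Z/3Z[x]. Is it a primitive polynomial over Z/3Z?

Write f(x) = x^3 + 2x^2 + 2x + 2.
|GF(3^3)^×| = 3^3 − 1 = 26. Prime factorization: 26 = 2·13.
f is primitive ⇔ x has order 26 in GF(3)[x]/(f), i.e. x^(26/q) ≠ 1 for each prime q | 26.
x^(13) mod f = 1
x^(2) mod f = x^2.
Since x^(13) = 1, the order of x divides 13 < 26; not primitive.

No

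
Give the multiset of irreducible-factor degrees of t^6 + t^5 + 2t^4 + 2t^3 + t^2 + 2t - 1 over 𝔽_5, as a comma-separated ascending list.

Write f(t) = t^6 + t^5 + 2t^4 + 2t^3 + t^2 + 2t - 1.
Roots in 𝔽_5: f(0) = 4; f(1) = 3; f(2) = 1; f(3) = 2; f(4) = 3.
Complete factorization: f(t) = (t^6 + t^5 + 2t^4 + 2t^3 + t^2 + 2t - 1).
Factor degrees with multiplicity: 6 = 6.

6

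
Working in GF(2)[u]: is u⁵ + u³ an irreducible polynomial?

Write m(u) = u⁵ + u³.
Check for roots in GF(2): m(0) = 0 → root; m(1) = 0 → root.
m(0) = 0, so (u) divides m(u); m is reducible.

No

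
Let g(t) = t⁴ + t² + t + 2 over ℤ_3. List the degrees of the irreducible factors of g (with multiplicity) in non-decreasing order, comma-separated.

1, 3

Roots in ℤ_3: g(0) = 2; g(1) = 2; g(2) = 0 → root.
Linear factors from roots: (t + 1).
Complete factorization: g(t) = (t + 1)·(t³ + 2t² + 2t + 2).
Factor degrees with multiplicity: 1 + 3 = 4.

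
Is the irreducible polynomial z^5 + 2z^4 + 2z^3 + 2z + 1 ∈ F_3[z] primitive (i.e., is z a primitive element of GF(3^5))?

Yes

Write f(z) = z^5 + 2z^4 + 2z^3 + 2z + 1.
|GF(3^5)^×| = 3^5 − 1 = 242. Prime factorization: 242 = 2·11^2.
f is primitive ⇔ z has order 242 in GF(3)[z]/(f), i.e. z^(242/q) ≠ 1 for each prime q | 242.
z^(121) mod f = 2.
z^(22) mod f = z^4 + z.
None equal 1, so z has full order 242; f is primitive.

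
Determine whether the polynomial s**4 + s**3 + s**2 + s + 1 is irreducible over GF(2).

Yes

Write f(s) = s**4 + s**3 + s**2 + s + 1.
Check for roots in GF(2): f(0) = 1; f(1) = 1.
No roots, so no linear factors.
Monic irreducibles of degree 2 over GF(2): s**2 + s + 1.
None of them divide f (all give nonzero remainder).
No irreducible factor of degree ≤ 2 exists, so f is irreducible over GF(2).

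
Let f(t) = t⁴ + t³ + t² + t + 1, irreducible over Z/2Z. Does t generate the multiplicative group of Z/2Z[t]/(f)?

|GF(2^4)^×| = 2^4 − 1 = 15. Prime factorization: 15 = 3·5.
f is primitive ⇔ t has order 15 in GF(2)[t]/(f), i.e. t^(15/q) ≠ 1 for each prime q | 15.
t^(5) mod f = 1
t^(3) mod f = t³.
Since t^(5) = 1, the order of t divides 5 < 15; not primitive.

No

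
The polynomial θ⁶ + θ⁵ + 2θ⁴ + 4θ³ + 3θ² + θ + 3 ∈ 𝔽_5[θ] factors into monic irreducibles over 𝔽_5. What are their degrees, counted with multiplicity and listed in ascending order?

Write h(θ) = θ⁶ + θ⁵ + 2θ⁴ + 4θ³ + 3θ² + θ + 3.
Roots in 𝔽_5: h(0) = 3; h(1) = 0 → root; h(2) = 2; h(3) = 0 → root; h(4) = 3.
Linear factors from roots: (θ + 4), (θ + 2).
Complete factorization: h(θ) = (θ + 2)·(θ + 4)·(θ² + 2θ + 4)·(θ² + 3θ + 4).
Factor degrees with multiplicity: 1 + 1 + 2 + 2 = 6.

1, 1, 2, 2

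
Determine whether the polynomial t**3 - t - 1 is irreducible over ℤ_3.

Yes

Write f(t) = t**3 - t - 1.
Check for roots in ℤ_3: f(0) = 2; f(1) = 2; f(2) = 2.
No roots. A degree-3 polynomial over a field with no linear factor is irreducible.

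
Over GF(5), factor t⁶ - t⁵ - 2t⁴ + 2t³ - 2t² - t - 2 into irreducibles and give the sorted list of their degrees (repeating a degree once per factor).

1, 1, 1, 3

Write g(t) = t⁶ - t⁵ - 2t⁴ + 2t³ - 2t² - t - 2.
Roots in GF(5): g(0) = 3; g(1) = 0 → root; g(2) = 4; g(3) = 0 → root; g(4) = 0 → root.
Linear factors from roots: (t - 1), (t + 2), (t + 1).
Complete factorization: g(t) = (t + 1)·(t + 2)·(t - 1)·(t³ + 2t² + 1).
Factor degrees with multiplicity: 1 + 1 + 1 + 3 = 6.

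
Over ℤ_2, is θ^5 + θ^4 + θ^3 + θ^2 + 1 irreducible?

Yes

Write P(θ) = θ^5 + θ^4 + θ^3 + θ^2 + 1.
Check for roots in ℤ_2: P(0) = 1; P(1) = 1.
No roots, so no linear factors.
Monic irreducibles of degree 2 over GF(2): θ^2 + θ + 1.
None of them divide P (all give nonzero remainder).
No irreducible factor of degree ≤ 2 exists, so P is irreducible over GF(2).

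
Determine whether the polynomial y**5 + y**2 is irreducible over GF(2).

No

Write h(y) = y**5 + y**2.
Check for roots in GF(2): h(0) = 0 → root; h(1) = 0 → root.
h(0) = 0, so (y) divides h(y); h is reducible.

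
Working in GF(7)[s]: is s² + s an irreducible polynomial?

Write m(s) = s² + s.
Check for roots in GF(7): m(0) = 0 → root; m(1) = 2; m(2) = 6; m(3) = 5; m(4) = 6; m(5) = 2; m(6) = 0 → root.
m(0) = 0, so (s) divides m(s); m is reducible.

No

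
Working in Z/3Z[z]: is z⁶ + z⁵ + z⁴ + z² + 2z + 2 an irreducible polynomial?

Yes

Write h(z) = z⁶ + z⁵ + z⁴ + z² + 2z + 2.
Check for roots in Z/3Z: h(0) = 2; h(1) = 2; h(2) = 2.
No roots, so no linear factors.
Monic irreducibles of degree 2 over GF(3): z² + 1, z² + z + 2, z² + 2z + 2.
None of them divide h (all give nonzero remainder).
Degree-3 irreducible divisors: test the 8 monic irreducibles of degree 3 over GF(3).
None of them divide h (all give nonzero remainder).
No irreducible factor of degree ≤ 3 exists, so h is irreducible over GF(3).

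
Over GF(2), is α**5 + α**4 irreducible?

Write m(α) = α**5 + α**4.
Check for roots in GF(2): m(0) = 0 → root; m(1) = 0 → root.
m(0) = 0, so (α) divides m(α); m is reducible.

No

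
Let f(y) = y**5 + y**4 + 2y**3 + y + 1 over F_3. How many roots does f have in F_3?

1

Evaluate at each of the 3 elements of F_3:
f(0) = 1; f(1) = 0 → root; f(2) = 1.
Roots: {1}.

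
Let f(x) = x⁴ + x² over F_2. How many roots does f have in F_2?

2

Evaluate at each of the 2 elements of F_2:
f(0) = 0 → root; f(1) = 0 → root.
Roots: {0, 1}.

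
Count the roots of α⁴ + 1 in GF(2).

1

Write P(α) = α⁴ + 1.
Evaluate at each of the 2 elements of GF(2):
P(0) = 1; P(1) = 0 → root.
Roots: {1}.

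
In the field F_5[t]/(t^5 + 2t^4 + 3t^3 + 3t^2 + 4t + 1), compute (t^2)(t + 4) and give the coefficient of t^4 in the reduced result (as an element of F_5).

Multiply in F_5[t]: (t^2)·(t + 4) = t^3 + 4t^2.
Reduced: t^3 + 4t^2.

0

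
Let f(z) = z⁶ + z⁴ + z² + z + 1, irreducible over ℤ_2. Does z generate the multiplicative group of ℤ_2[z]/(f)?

No

|GF(2^6)^×| = 2^6 − 1 = 63. Prime factorization: 63 = 3^2·7.
f is primitive ⇔ z has order 63 in GF(2)[z]/(f), i.e. z^(63/q) ≠ 1 for each prime q | 63.
z^(21) mod f = 1
z^(9) mod f = z⁴ + z² + z.
Since z^(21) = 1, the order of z divides 21 < 63; not primitive.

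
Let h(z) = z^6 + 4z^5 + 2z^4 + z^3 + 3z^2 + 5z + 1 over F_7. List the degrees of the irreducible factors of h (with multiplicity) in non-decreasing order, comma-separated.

6

Complete factorization: h(z) = (z^6 + 4z^5 + 2z^4 + z^3 + 3z^2 + 5z + 1).
Factor degrees with multiplicity: 6 = 6.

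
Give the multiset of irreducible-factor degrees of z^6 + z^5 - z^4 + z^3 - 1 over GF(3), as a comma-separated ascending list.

1, 1, 2, 2

Write h(z) = z^6 + z^5 - z^4 + z^3 - 1.
Roots in GF(3): h(0) = 2; h(1) = 1; h(2) = 0 → root.
Linear factors from roots: (z + 1).
Complete factorization: h(z) = (z + 1)^2·(z^2 + 1)·(z^2 - z - 1).
Factor degrees with multiplicity: 1 + 1 + 2 + 2 = 6.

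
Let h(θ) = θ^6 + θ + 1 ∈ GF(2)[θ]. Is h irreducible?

Check for roots in GF(2): h(0) = 1; h(1) = 1.
No roots, so no linear factors.
Monic irreducibles of degree 2 over GF(2): θ^2 + θ + 1.
None of them divide h (all give nonzero remainder).
Monic irreducibles of degree 3 over GF(2): θ^3 + θ + 1, θ^3 + θ^2 + 1.
None of them divide h (all give nonzero remainder).
No irreducible factor of degree ≤ 3 exists, so h is irreducible over GF(2).

Yes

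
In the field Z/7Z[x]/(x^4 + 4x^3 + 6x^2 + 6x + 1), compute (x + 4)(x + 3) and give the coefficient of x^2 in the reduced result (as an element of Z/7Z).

Multiply in Z/7Z[x]: (x + 4)·(x + 3) = x^2 + 5.
Reduced: x^2 + 5.

1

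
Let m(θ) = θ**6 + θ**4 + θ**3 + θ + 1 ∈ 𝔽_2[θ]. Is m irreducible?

Yes

Check for roots in 𝔽_2: m(0) = 1; m(1) = 1.
No roots, so no linear factors.
Monic irreducibles of degree 2 over GF(2): θ**2 + θ + 1.
None of them divide m (all give nonzero remainder).
Monic irreducibles of degree 3 over GF(2): θ**3 + θ + 1, θ**3 + θ**2 + 1.
None of them divide m (all give nonzero remainder).
No irreducible factor of degree ≤ 3 exists, so m is irreducible over GF(2).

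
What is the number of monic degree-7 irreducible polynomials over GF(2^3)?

The number of monic irreducibles of degree 7 over GF(8) is (1/7)·Σ_{d∣7} μ(7/d) 8^d.
Divisors of 7: 1, 7; μ(7/d) for each: -1, 1.
Σ = − 8^1 + 8^7 = 2097144.
N = 2097144/7 = 299592.

299592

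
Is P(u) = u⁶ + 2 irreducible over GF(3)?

No

Check for roots in GF(3): P(0) = 2; P(1) = 0 → root; P(2) = 0 → root.
P(1) = 0, so (u − 1) divides P(u); P is reducible.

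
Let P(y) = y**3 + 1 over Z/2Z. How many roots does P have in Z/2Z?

1

Evaluate at each of the 2 elements of Z/2Z:
P(0) = 1; P(1) = 0 → root.
Roots: {1}.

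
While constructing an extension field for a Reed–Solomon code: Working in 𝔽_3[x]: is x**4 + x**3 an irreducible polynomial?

Write m(x) = x**4 + x**3.
Check for roots in 𝔽_3: m(0) = 0 → root; m(1) = 2; m(2) = 0 → root.
m(0) = 0, so (x) divides m(x); m is reducible.

No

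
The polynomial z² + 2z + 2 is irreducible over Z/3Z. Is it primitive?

Write f(z) = z² + 2z + 2.
|GF(3^2)^×| = 3^2 − 1 = 8. Prime factorization: 8 = 2^3.
f is primitive ⇔ z has order 8 in GF(3)[z]/(f), i.e. z^(8/q) ≠ 1 for each prime q | 8.
z^(4) mod f = 2.
None equal 1, so z has full order 8; f is primitive.

Yes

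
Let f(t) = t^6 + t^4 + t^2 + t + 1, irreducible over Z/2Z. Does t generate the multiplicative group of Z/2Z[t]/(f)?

|GF(2^6)^×| = 2^6 − 1 = 63. Prime factorization: 63 = 3^2·7.
f is primitive ⇔ t has order 63 in GF(2)[t]/(f), i.e. t^(63/q) ≠ 1 for each prime q | 63.
t^(21) mod f = 1
t^(9) mod f = t^4 + t^2 + t.
Since t^(21) = 1, the order of t divides 21 < 63; not primitive.

No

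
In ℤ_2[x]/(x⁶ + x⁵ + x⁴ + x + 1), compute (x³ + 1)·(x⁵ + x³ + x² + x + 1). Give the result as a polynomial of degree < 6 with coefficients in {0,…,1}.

x^3 + x^2 + x

Multiply in ℤ_2[x]: (x³ + 1)·(x⁵ + x³ + x² + x + 1) = x⁸ + x⁶ + x⁴ + x² + x + 1.
Reduce using x⁶ ≡ x⁵ + x⁴ + x + 1 (mod x⁶ + x⁵ + x⁴ + x + 1).
Reduced: x³ + x² + x.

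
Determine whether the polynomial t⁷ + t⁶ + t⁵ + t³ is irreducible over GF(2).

Write f(t) = t⁷ + t⁶ + t⁵ + t³.
Check for roots in GF(2): f(0) = 0 → root; f(1) = 0 → root.
f(0) = 0, so (t) divides f(t); f is reducible.

No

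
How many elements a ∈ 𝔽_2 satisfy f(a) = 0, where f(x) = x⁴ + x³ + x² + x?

Evaluate at each of the 2 elements of 𝔽_2:
f(0) = 0 → root; f(1) = 0 → root.
Roots: {0, 1}.

2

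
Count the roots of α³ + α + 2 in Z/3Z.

Write g(α) = α³ + α + 2.
Evaluate at each of the 3 elements of Z/3Z:
g(0) = 2; g(1) = 1; g(2) = 0 → root.
Roots: {2}.

1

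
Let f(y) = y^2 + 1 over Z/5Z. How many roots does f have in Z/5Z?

2

Evaluate at each of the 5 elements of Z/5Z:
f(0) = 1; f(1) = 2; f(2) = 0 → root; f(3) = 0 → root; f(4) = 2.
Roots: {2, 3}.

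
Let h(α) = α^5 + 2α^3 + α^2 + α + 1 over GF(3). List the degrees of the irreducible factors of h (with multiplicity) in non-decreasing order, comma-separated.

1, 2, 2

Roots in GF(3): h(0) = 1; h(1) = 0 → root; h(2) = 1.
Linear factors from roots: (α + 2).
Complete factorization: h(α) = (α + 2)·(α^2 + 1)·(α^2 + α + 2).
Factor degrees with multiplicity: 1 + 2 + 2 = 5.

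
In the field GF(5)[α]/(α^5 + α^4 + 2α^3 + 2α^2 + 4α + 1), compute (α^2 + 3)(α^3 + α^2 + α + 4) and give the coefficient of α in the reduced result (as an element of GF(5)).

4

Multiply in GF(5)[α]: (α^2 + 3)·(α^3 + α^2 + α + 4) = α^5 + α^4 + 4α^3 + 2α^2 + 3α + 2.
Reduce using α^5 ≡ 4α^4 + 3α^3 + 3α^2 + α + 4 (mod α^5 + α^4 + 2α^3 + 2α^2 + 4α + 1).
Reduced: 2α^3 + 4α + 1.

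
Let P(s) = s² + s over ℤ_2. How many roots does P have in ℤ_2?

Evaluate at each of the 2 elements of ℤ_2:
P(0) = 0 → root; P(1) = 0 → root.
Roots: {0, 1}.

2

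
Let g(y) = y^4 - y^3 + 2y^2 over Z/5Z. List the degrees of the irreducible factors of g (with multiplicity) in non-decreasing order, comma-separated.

1, 1, 2

Roots in Z/5Z: g(0) = 0 → root; g(1) = 2; g(2) = 1; g(3) = 2; g(4) = 4.
Linear factors from roots: (y).
Complete factorization: g(y) = (y)^2·(y^2 - y + 2).
Factor degrees with multiplicity: 1 + 1 + 2 = 4.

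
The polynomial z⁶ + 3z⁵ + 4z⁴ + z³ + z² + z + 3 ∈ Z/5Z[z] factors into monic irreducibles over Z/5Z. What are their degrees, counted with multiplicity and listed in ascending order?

Write g(z) = z⁶ + 3z⁵ + 4z⁴ + z³ + z² + z + 3.
Roots in Z/5Z: g(0) = 3; g(1) = 4; g(2) = 1; g(3) = 4; g(4) = 4.
Complete factorization: g(z) = (z² + 4z + 1)·(z⁴ + 4z³ + 2z² + 4z + 3).
Factor degrees with multiplicity: 2 + 4 = 6.

2, 4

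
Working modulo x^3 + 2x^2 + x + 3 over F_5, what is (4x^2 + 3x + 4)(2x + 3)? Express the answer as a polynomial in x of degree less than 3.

Multiply in F_5[x]: (4x^2 + 3x + 4)·(2x + 3) = 3x^3 + 3x^2 + 2x + 2.
Reduce using x^3 ≡ 3x^2 + 4x + 2 (mod x^3 + 2x^2 + x + 3).
Reduced: 2x^2 + 4x + 3.

2x^2 + 4x + 3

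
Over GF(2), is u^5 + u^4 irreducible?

Write h(u) = u^5 + u^4.
Check for roots in GF(2): h(0) = 0 → root; h(1) = 0 → root.
h(0) = 0, so (u) divides h(u); h is reducible.

No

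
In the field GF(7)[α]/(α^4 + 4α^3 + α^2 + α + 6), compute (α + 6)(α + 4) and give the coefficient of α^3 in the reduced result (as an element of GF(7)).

Multiply in GF(7)[α]: (α + 6)·(α + 4) = α^2 + 3α + 3.
Reduced: α^2 + 3α + 3.

0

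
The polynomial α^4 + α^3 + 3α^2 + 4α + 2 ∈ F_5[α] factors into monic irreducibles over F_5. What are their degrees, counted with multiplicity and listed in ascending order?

Write h(α) = α^4 + α^3 + 3α^2 + 4α + 2.
Roots in F_5: h(0) = 2; h(1) = 1; h(2) = 1; h(3) = 4; h(4) = 1.
Complete factorization: h(α) = (α^4 + α^3 + 3α^2 + 4α + 2).
Factor degrees with multiplicity: 4 = 4.

4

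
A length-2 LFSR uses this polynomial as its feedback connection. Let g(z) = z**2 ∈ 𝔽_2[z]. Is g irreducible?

No

Check for roots in 𝔽_2: g(0) = 0 → root; g(1) = 1.
g(0) = 0, so (z) divides g(z); g is reducible.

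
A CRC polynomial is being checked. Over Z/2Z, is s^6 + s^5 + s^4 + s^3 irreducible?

No

Write P(s) = s^6 + s^5 + s^4 + s^3.
Check for roots in Z/2Z: P(0) = 0 → root; P(1) = 0 → root.
P(0) = 0, so (s) divides P(s); P is reducible.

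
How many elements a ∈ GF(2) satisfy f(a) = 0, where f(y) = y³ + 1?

1

Evaluate at each of the 2 elements of GF(2):
f(0) = 1; f(1) = 0 → root.
Roots: {1}.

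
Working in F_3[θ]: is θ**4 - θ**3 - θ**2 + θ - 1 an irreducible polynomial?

Write P(θ) = θ**4 - θ**3 - θ**2 + θ - 1.
Check for roots in F_3: P(0) = 2; P(1) = 2; P(2) = 2.
No roots, so no linear factors.
Monic irreducibles of degree 2 over GF(3): θ**2 + 1, θ**2 + θ - 1, θ**2 - θ - 1.
None of them divide P (all give nonzero remainder).
No irreducible factor of degree ≤ 2 exists, so P is irreducible over GF(3).

Yes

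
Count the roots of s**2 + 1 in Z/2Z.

1

Write P(s) = s**2 + 1.
Evaluate at each of the 2 elements of Z/2Z:
P(0) = 1; P(1) = 0 → root.
Roots: {1}.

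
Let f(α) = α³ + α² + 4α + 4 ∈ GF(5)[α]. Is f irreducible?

No

Check for roots in GF(5): f(0) = 4; f(1) = 0 → root; f(2) = 4; f(3) = 2; f(4) = 0 → root.
f(1) = 0, so (α − 1) divides f(α); f is reducible.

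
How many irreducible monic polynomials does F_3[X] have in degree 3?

The number of monic irreducibles of degree 3 over GF(3) is (1/3)·Σ_{d∣3} μ(3/d) 3^d.
Divisors of 3: 1, 3; μ(3/d) for each: -1, 1.
Σ = − 3^1 + 3^3 = 24.
N = 24/3 = 8.

8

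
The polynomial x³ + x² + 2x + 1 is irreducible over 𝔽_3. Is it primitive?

Yes

Write f(x) = x³ + x² + 2x + 1.
|GF(3^3)^×| = 3^3 − 1 = 26. Prime factorization: 26 = 2·13.
f is primitive ⇔ x has order 26 in GF(3)[x]/(f), i.e. x^(26/q) ≠ 1 for each prime q | 26.
x^(13) mod f = 2.
x^(2) mod f = x².
None equal 1, so x has full order 26; f is primitive.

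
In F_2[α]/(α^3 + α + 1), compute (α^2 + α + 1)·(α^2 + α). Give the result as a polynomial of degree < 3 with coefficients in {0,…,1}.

Multiply in F_2[α]: (α^2 + α + 1)·(α^2 + α) = α^4 + α.
Reduce using α^3 ≡ α + 1 (mod α^3 + α + 1).
Reduced: α^2.

α^2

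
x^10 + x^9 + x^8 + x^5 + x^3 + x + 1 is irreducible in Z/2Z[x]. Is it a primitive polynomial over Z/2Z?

Write f(x) = x^10 + x^9 + x^8 + x^5 + x^3 + x + 1.
|GF(2^10)^×| = 2^10 − 1 = 1023. Prime factorization: 1023 = 3·11·31.
f is primitive ⇔ x has order 1023 in GF(2)[x]/(f), i.e. x^(1023/q) ≠ 1 for each prime q | 1023.
x^(341) mod f = x^9 + x^7 + x^6 + x^3 + x^2.
x^(93) mod f = 1
x^(33) mod f = x^9 + x^6 + x^3 + 1.
Since x^(93) = 1, the order of x divides 93 < 1023; not primitive.

No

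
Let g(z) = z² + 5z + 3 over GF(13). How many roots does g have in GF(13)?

1

Evaluate at each of the 13 elements of GF(13):
g(0) = 3; g(1) = 9; g(2) = 4; g(3) = 1; g(4) = 0 → root; g(5) = 1; g(6) = 4; g(7) = 9; g(8) = 3; g(9) = 12; g(10) = 10; g(11) = 10; g(12) = 12.
Roots: {4}.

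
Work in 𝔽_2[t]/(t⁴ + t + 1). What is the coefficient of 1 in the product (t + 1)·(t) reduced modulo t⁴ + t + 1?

0

Multiply in 𝔽_2[t]: (t + 1)·(t) = t² + t.
Reduced: t² + t.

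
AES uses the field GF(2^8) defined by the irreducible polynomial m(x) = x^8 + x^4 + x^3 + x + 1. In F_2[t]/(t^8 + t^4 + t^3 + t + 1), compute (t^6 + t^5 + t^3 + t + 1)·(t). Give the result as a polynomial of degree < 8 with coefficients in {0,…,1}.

Multiply in F_2[t]: (t^6 + t^5 + t^3 + t + 1)·(t) = t^7 + t^6 + t^4 + t^2 + t.
Reduced: t^7 + t^6 + t^4 + t^2 + t.

t^7 + t^6 + t^4 + t^2 + t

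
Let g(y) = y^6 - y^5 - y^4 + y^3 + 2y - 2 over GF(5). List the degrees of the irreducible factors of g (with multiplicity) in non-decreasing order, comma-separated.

1, 2, 3

Roots in GF(5): g(0) = 3; g(1) = 0 → root; g(2) = 1; g(3) = 1; g(4) = 1.
Linear factors from roots: (y - 1).
Complete factorization: g(y) = (y - 1)·(y^2 - y + 2)·(y^3 + y^2 - 2y + 1).
Factor degrees with multiplicity: 1 + 2 + 3 = 6.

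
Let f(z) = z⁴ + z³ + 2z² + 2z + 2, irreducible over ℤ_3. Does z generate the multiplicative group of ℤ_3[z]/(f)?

|GF(3^4)^×| = 3^4 − 1 = 80. Prime factorization: 80 = 2^4·5.
f is primitive ⇔ z has order 80 in GF(3)[z]/(f), i.e. z^(80/q) ≠ 1 for each prime q | 80.
z^(40) mod f = 2.
z^(16) mod f = z² + z.
None equal 1, so z has full order 80; f is primitive.

Yes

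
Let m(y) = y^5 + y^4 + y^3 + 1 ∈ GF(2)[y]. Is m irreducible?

Check for roots in GF(2): m(0) = 1; m(1) = 0 → root.
m(1) = 0, so (y − 1) divides m(y); m is reducible.

No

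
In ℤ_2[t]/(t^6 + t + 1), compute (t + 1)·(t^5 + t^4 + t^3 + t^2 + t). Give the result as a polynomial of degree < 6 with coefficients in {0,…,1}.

1

Multiply in ℤ_2[t]: (t + 1)·(t^5 + t^4 + t^3 + t^2 + t) = t^6 + t.
Reduce using t^6 ≡ t + 1 (mod t^6 + t + 1).
Reduced: 1.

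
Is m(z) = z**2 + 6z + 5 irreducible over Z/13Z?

No

Check each element of Z/13Z for a root: m(0)=5, m(1)=12, m(2)=8, m(3)=6, m(4)=6, m(5)=8, m(6)=12, m(7)=5, m(8)=0, m(9)=10, m(10)=9, m(11)=10, m(12)=0.
m(8) = 0, so (z − 8) divides m(z); m is reducible.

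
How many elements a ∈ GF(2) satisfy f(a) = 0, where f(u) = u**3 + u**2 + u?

Evaluate at each of the 2 elements of GF(2):
f(0) = 0 → root; f(1) = 1.
Roots: {0}.

1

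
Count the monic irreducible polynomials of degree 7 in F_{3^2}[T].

683280

x^(9^7) − x is the product of all monic irreducibles of degree dividing 7; Möbius inversion gives N = (1/7) Σ μ(7/d)·9^d.
Divisors of 7: 1, 7; μ(7/d) for each: -1, 1.
Σ = − 9^1 + 9^7 = 4782960.
N = 4782960/7 = 683280.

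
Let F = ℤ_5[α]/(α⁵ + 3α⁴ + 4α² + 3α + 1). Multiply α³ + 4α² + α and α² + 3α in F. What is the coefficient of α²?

4

Multiply in ℤ_5[α]: (α³ + 4α² + α)·(α² + 3α) = α⁵ + 2α⁴ + 3α³ + 3α².
Reduce using α⁵ ≡ 2α⁴ + α² + 2α + 4 (mod α⁵ + 3α⁴ + 4α² + 3α + 1).
Reduced: 4α⁴ + 3α³ + 4α² + 2α + 4.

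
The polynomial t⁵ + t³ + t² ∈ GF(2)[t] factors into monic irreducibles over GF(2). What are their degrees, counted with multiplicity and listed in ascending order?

1, 1, 3

Write h(t) = t⁵ + t³ + t².
Roots in GF(2): h(0) = 0 → root; h(1) = 1.
Linear factors from roots: (t).
Complete factorization: h(t) = (t)^2·(t³ + t + 1).
Factor degrees with multiplicity: 1 + 1 + 3 = 5.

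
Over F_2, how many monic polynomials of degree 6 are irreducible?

9

By the necklace-counting formula, N_2(6) = (1/6) Σ_{d|6} μ(6/d)·2^d.
Divisors of 6: 1, 2, 3, 6; μ(6/d) for each: 1, -1, -1, 1.
Σ = 2^1 − 2^2 − 2^3 + 2^6 = 54.
N = 54/6 = 9.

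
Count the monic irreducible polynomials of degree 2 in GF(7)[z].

The number of monic irreducibles of degree 2 over GF(7) is (1/2)·Σ_{d∣2} μ(2/d) 7^d.
Divisors of 2: 1, 2; μ(2/d) for each: -1, 1.
Σ = − 7^1 + 7^2 = 42.
N = 42/2 = 21.

21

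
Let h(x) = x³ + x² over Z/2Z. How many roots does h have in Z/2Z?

2

Evaluate at each of the 2 elements of Z/2Z:
h(0) = 0 → root; h(1) = 0 → root.
Roots: {0, 1}.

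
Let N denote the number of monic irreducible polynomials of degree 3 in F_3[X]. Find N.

The number of monic irreducibles of degree 3 over GF(3) is (1/3)·Σ_{d∣3} μ(3/d) 3^d.
Divisors of 3: 1, 3; μ(3/d) for each: -1, 1.
Σ = − 3^1 + 3^3 = 24.
N = 24/3 = 8.

8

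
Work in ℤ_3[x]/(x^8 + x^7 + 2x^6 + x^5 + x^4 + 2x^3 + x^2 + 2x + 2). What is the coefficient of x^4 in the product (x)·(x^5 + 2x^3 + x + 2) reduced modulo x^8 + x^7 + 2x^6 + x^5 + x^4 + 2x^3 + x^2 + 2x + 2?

Multiply in ℤ_3[x]: (x)·(x^5 + 2x^3 + x + 2) = x^6 + 2x^4 + x^2 + 2x.
Reduced: x^6 + 2x^4 + x^2 + 2x.

2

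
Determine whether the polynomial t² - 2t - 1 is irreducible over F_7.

Write P(t) = t² - 2t - 1.
Check for roots in F_7: P(0) = 6; P(1) = 5; P(2) = 6; P(3) = 2; P(4) = 0 → root; P(5) = 0 → root; P(6) = 2.
P(4) = 0, so (t − 4) divides P(t); P is reducible.

No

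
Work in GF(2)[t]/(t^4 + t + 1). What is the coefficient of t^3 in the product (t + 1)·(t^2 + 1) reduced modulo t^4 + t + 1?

Multiply in GF(2)[t]: (t + 1)·(t^2 + 1) = t^3 + t^2 + t + 1.
Reduced: t^3 + t^2 + t + 1.

1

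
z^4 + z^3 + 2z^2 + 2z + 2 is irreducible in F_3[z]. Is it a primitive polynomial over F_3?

Yes

Write f(z) = z^4 + z^3 + 2z^2 + 2z + 2.
|GF(3^4)^×| = 3^4 − 1 = 80. Prime factorization: 80 = 2^4·5.
f is primitive ⇔ z has order 80 in GF(3)[z]/(f), i.e. z^(80/q) ≠ 1 for each prime q | 80.
z^(40) mod f = 2.
z^(16) mod f = z^2 + z.
None equal 1, so z has full order 80; f is primitive.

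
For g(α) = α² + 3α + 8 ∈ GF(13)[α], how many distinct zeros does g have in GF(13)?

Evaluate at each of the 13 elements of GF(13):
g(0) = 8; g(1) = 12; g(2) = 5; g(3) = 0 → root; g(4) = 10; g(5) = 9; g(6) = 10; g(7) = 0 → root; g(8) = 5; g(9) = 12; g(10) = 8; g(11) = 6; g(12) = 6.
Roots: {3, 7}.

2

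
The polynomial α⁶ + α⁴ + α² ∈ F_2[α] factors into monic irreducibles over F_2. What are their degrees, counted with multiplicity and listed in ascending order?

1, 1, 2, 2

Write h(α) = α⁶ + α⁴ + α².
Roots in F_2: h(0) = 0 → root; h(1) = 1.
Linear factors from roots: (α).
Complete factorization: h(α) = (α)^2·(α² + α + 1)^2.
Factor degrees with multiplicity: 1 + 1 + 2 + 2 = 6.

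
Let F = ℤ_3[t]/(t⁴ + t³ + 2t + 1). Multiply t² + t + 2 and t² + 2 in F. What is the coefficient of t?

Multiply in ℤ_3[t]: (t² + t + 2)·(t² + 2) = t⁴ + t³ + t² + 2t + 1.
Reduce using t⁴ ≡ 2t³ + t + 2 (mod t⁴ + t³ + 2t + 1).
Reduced: t².

0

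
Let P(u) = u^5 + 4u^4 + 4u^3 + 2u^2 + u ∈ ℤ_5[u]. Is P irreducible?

No

Check for roots in ℤ_5: P(0) = 0 → root; P(1) = 2; P(2) = 3; P(3) = 1; P(4) = 0 → root.
P(0) = 0, so (u) divides P(u); P is reducible.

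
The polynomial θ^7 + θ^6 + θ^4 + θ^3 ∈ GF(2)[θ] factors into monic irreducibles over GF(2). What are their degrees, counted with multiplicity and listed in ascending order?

Write h(θ) = θ^7 + θ^6 + θ^4 + θ^3.
Roots in GF(2): h(0) = 0 → root; h(1) = 0 → root.
Linear factors from roots: (θ), (θ + 1).
Complete factorization: h(θ) = (θ + 1)^2·(θ)^3·(θ^2 + θ + 1).
Factor degrees with multiplicity: 1 + 1 + 1 + 1 + 1 + 2 = 7.

1, 1, 1, 1, 1, 2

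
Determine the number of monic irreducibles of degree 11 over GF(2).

By the necklace-counting formula, N_2(11) = (1/11) Σ_{d|11} μ(11/d)·2^d.
Divisors of 11: 1, 11; μ(11/d) for each: -1, 1.
Σ = − 2^1 + 2^11 = 2046.
N = 2046/11 = 186.

186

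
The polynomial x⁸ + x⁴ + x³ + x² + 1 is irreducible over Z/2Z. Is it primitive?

Write f(x) = x⁸ + x⁴ + x³ + x² + 1.
|GF(2^8)^×| = 2^8 − 1 = 255. Prime factorization: 255 = 3·5·17.
f is primitive ⇔ x has order 255 in GF(2)[x]/(f), i.e. x^(255/q) ≠ 1 for each prime q | 255.
x^(85) mod f = x⁷ + x⁶ + x⁴ + x² + x.
x^(51) mod f = x³ + x.
x^(15) mod f = x⁵ + x² + x.
None equal 1, so x has full order 255; f is primitive.

Yes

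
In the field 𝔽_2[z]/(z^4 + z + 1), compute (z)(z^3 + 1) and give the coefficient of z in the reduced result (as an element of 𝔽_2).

Multiply in 𝔽_2[z]: (z)·(z^3 + 1) = z^4 + z.
Reduce using z^4 ≡ z + 1 (mod z^4 + z + 1).
Reduced: 1.

0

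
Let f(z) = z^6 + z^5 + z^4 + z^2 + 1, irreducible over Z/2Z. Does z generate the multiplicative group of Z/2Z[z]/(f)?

No

|GF(2^6)^×| = 2^6 − 1 = 63. Prime factorization: 63 = 3^2·7.
f is primitive ⇔ z has order 63 in GF(2)[z]/(f), i.e. z^(63/q) ≠ 1 for each prime q | 63.
z^(21) mod f = 1
z^(9) mod f = z^3 + 1.
Since z^(21) = 1, the order of z divides 21 < 63; not primitive.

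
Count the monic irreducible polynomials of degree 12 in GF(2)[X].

Gauss's count: N_{2}(12) = (1/12) Σ_{d|12} μ(12/d)·2^d.
Divisors of 12: 1, 2, 3, 4, 6, 12; μ(12/d) for each: 0, 1, 0, -1, -1, 1.
Σ = 2^2 − 2^4 − 2^6 + 2^12 = 4020.
N = 4020/12 = 335.

335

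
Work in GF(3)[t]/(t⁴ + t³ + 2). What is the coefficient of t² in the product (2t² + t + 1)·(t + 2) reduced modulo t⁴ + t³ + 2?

Multiply in GF(3)[t]: (2t² + t + 1)·(t + 2) = 2t³ + 2t² + 2.
Reduced: 2t³ + 2t² + 2.

2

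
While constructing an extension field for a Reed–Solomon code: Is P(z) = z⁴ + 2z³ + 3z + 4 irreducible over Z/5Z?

No

Check for roots in Z/5Z: P(0) = 4; P(1) = 0 → root; P(2) = 2; P(3) = 3; P(4) = 0 → root.
P(1) = 0, so (z − 1) divides P(z); P is reducible.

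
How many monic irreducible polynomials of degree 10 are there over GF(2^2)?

104754

Gauss's count: N_{4}(10) = (1/10) Σ_{d|10} μ(10/d)·4^d.
Divisors of 10: 1, 2, 5, 10; μ(10/d) for each: 1, -1, -1, 1.
Σ = 4^1 − 4^2 − 4^5 + 4^10 = 1047540.
N = 1047540/10 = 104754.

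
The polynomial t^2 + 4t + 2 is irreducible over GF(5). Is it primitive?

Yes

Write f(t) = t^2 + 4t + 2.
|GF(5^2)^×| = 5^2 − 1 = 24. Prime factorization: 24 = 2^3·3.
f is primitive ⇔ t has order 24 in GF(5)[t]/(f), i.e. t^(24/q) ≠ 1 for each prime q | 24.
t^(12) mod f = 4.
t^(8) mod f = 2t + 1.
None equal 1, so t has full order 24; f is primitive.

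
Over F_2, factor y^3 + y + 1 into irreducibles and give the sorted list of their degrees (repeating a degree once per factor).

3

Write h(y) = y^3 + y + 1.
Roots in F_2: h(0) = 1; h(1) = 1.
Complete factorization: h(y) = (y^3 + y + 1).
Factor degrees with multiplicity: 3 = 3.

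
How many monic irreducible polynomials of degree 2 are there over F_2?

1

x^(2^2) − x is the product of all monic irreducibles of degree dividing 2; Möbius inversion gives N = (1/2) Σ μ(2/d)·2^d.
Divisors of 2: 1, 2; μ(2/d) for each: -1, 1.
Σ = − 2^1 + 2^2 = 2.
N = 2/2 = 1.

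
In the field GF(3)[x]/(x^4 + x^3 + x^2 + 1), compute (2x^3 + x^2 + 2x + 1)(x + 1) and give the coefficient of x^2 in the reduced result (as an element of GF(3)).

1

Multiply in GF(3)[x]: (2x^3 + x^2 + 2x + 1)·(x + 1) = 2x^4 + 1.
Reduce using x^4 ≡ 2x^3 + 2x^2 + 2 (mod x^4 + x^3 + x^2 + 1).
Reduced: x^3 + x^2 + 2.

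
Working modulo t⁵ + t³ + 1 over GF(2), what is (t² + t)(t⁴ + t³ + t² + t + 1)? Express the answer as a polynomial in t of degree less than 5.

Multiply in GF(2)[t]: (t² + t)·(t⁴ + t³ + t² + t + 1) = t⁶ + t.
Reduce using t⁵ ≡ t³ + 1 (mod t⁵ + t³ + 1).
Reduced: t⁴.

t^4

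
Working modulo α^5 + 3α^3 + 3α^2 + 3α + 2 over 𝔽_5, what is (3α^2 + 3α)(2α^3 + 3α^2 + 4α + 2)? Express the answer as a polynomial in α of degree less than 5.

Multiply in 𝔽_5[α]: (3α^2 + 3α)·(2α^3 + 3α^2 + 4α + 2) = α^5 + α^3 + 3α^2 + α.
Reduce using α^5 ≡ 2α^3 + 2α^2 + 2α + 3 (mod α^5 + 3α^3 + 3α^2 + 3α + 2).
Reduced: 3α^3 + 3α + 3.

3α^3 + 3α + 3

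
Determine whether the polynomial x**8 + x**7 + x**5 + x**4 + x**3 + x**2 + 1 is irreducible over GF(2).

Write m(x) = x**8 + x**7 + x**5 + x**4 + x**3 + x**2 + 1.
Check for roots in GF(2): m(0) = 1; m(1) = 1.
No roots, so no linear factors.
Monic irreducibles of degree 2 over GF(2): x**2 + x + 1.
None of them divide m (all give nonzero remainder).
Monic irreducibles of degree 3 over GF(2): x**3 + x + 1, x**3 + x**2 + 1.
None of them divide m (all give nonzero remainder).
Monic irreducibles of degree 4 over GF(2): x**4 + x + 1, x**4 + x**3 + 1, x**4 + x**3 + x**2 + x + 1.
None of them divide m (all give nonzero remainder).
No irreducible factor of degree ≤ 4 exists, so m is irreducible over GF(2).

Yes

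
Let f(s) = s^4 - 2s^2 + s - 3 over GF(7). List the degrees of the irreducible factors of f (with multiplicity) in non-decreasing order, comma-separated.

1, 1, 2

Linear factors from roots: (s - 2), (s - 3).
Complete factorization: f(s) = (s - 3)·(s - 2)·(s^2 - 2s + 3).
Factor degrees with multiplicity: 1 + 1 + 2 = 4.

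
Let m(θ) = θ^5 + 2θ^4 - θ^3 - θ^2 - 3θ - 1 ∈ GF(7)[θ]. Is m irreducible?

Yes

Check for roots in GF(7): m(0) = 6; m(1) = 4; m(2) = 3; m(3) = 2; m(4) = 1; m(5) = 2; m(6) = 3.
No roots, so no linear factors.
Degree-2 irreducible divisors: test the 21 monic irreducibles of degree 2 over GF(7).
None of them divide m (all give nonzero remainder).
No irreducible factor of degree ≤ 2 exists, so m is irreducible over GF(7).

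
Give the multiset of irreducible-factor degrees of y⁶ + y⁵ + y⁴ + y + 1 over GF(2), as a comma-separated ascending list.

Write f(y) = y⁶ + y⁵ + y⁴ + y + 1.
Roots in GF(2): f(0) = 1; f(1) = 1.
Complete factorization: f(y) = (y⁶ + y⁵ + y⁴ + y + 1).
Factor degrees with multiplicity: 6 = 6.

6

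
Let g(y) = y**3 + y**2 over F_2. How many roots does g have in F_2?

2

Evaluate at each of the 2 elements of F_2:
g(0) = 0 → root; g(1) = 0 → root.
Roots: {0, 1}.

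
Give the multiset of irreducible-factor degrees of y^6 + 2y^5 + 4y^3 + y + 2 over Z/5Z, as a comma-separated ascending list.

1, 2, 3

Write f(y) = y^6 + 2y^5 + 4y^3 + y + 2.
Roots in Z/5Z: f(0) = 2; f(1) = 0 → root; f(2) = 4; f(3) = 3; f(4) = 1.
Linear factors from roots: (y + 4).
Complete factorization: f(y) = (y + 4)·(y^2 + y + 2)·(y^3 + 2y^2 + 4y + 4).
Factor degrees with multiplicity: 1 + 2 + 3 = 6.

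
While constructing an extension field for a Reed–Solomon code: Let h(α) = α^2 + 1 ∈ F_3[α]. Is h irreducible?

Yes

Check for roots in F_3: h(0) = 1; h(1) = 2; h(2) = 2.
No roots. A degree-2 polynomial over a field with no linear factor is irreducible.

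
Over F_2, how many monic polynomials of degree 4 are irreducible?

3

x^(2^4) − x is the product of all monic irreducibles of degree dividing 4; Möbius inversion gives N = (1/4) Σ μ(4/d)·2^d.
Divisors of 4: 1, 2, 4; μ(4/d) for each: 0, -1, 1.
Σ = − 2^2 + 2^4 = 12.
N = 12/4 = 3.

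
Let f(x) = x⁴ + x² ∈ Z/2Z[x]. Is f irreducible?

Check for roots in Z/2Z: f(0) = 0 → root; f(1) = 0 → root.
f(0) = 0, so (x) divides f(x); f is reducible.

No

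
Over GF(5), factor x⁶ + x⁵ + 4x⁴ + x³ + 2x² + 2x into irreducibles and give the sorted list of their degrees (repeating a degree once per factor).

Write f(x) = x⁶ + x⁵ + 4x⁴ + x³ + 2x² + 2x.
Roots in GF(5): f(0) = 0 → root; f(1) = 1; f(2) = 0 → root; f(3) = 2; f(4) = 3.
Linear factors from roots: (x), (x + 3).
Complete factorization: f(x) = (x)·(x + 3)·(x² + 4x + 2)^2.
Factor degrees with multiplicity: 1 + 1 + 2 + 2 = 6.

1, 1, 2, 2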